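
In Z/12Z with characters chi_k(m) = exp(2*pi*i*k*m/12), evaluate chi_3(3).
chi_3(3) = zeta_12^9 = -I

Derivation: chi_3(3) = zeta_12^(3*3) = zeta_12^9. Since zeta_12^12 = 1, this equals zeta_12^9 = exp(2*pi*i*9/12) = -I.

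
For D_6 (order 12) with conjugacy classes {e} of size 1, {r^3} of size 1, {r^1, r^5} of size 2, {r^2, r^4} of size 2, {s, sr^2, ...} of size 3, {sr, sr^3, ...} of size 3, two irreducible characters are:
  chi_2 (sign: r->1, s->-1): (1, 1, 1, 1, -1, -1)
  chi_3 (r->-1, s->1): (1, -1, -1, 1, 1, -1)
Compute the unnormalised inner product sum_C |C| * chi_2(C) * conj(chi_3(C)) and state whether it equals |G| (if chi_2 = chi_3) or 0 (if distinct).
Sum = 0; so <chi_2, chi_3> = 0 (distinct irreducibles are orthogonal).

Reasoning: Compute term by term over conjugacy classes (|C| * chi_2(C) * conj(chi_3(C))):
  1*(1)*conj(1) + 1*(1)*conj(-1) + 2*(1)*conj(-1) + 2*(1)*conj(1) + 3*(-1)*conj(1) + 3*(-1)*conj(-1)
  = (1) + (-1) + (-2) + (2) + (-3) + (3)
  = 0.
Dividing by |G| = 12 gives 0/12 = 0, matching the row-orthogonality relation <chi_2, chi_3> = [chi_2 = chi_3].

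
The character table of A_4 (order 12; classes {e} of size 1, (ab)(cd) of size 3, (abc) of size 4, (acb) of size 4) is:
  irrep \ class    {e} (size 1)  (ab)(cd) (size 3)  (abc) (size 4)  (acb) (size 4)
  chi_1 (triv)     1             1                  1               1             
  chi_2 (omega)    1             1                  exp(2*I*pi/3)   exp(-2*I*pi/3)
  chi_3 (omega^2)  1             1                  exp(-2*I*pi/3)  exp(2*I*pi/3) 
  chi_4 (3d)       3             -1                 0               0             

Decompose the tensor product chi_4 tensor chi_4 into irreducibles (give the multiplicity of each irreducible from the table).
chi_4 tensor chi_4 = chi_1 + chi_2 + chi_3 + 2*chi_4 (all other irreducibles have multiplicity 0).

Reasoning: The character of a tensor product is the pointwise product (chi_4 * chi_4)(C) = chi_4(C) * chi_4(C):
  {e}: (3)*(3), (ab)(cd): (-1)*(-1), (abc): (0)*(0), (acb): (0)*(0)
so (chi_4 * chi_4) takes values
  {e} -> 9, (ab)(cd) -> 1, (abc) -> 0, (acb) -> 0.
Now take the inner product of this character with each irreducible chi from the table, <chi_4*chi_4, chi> = (1/12) sum_C |C| (chi_4*chi_4)(C) conj(chi(C)):
  <chi_4*chi_4, chi_1> = (1/12)[1*(9)*conj(1) + 3*(1)*conj(1) + 4*(0)*conj(1) + 4*(0)*conj(1)]
      = (1/12)[(9) + (3) + (0) + (0)] = 12/12 = 1
  <chi_4*chi_4, chi_2> = (1/12)[1*(9)*conj(1) + 3*(1)*conj(1) + 4*(0)*conj(exp(2*I*pi/3)) + 4*(0)*conj(exp(-2*I*pi/3))]
      = (1/12)[(9) + (3) + (0) + (0)] = 12/12 = 1
  <chi_4*chi_4, chi_3> = (1/12)[1*(9)*conj(1) + 3*(1)*conj(1) + 4*(0)*conj(exp(-2*I*pi/3)) + 4*(0)*conj(exp(2*I*pi/3))]
      = (1/12)[(9) + (3) + (0) + (0)] = 12/12 = 1
  <chi_4*chi_4, chi_4> = (1/12)[1*(9)*conj(3) + 3*(1)*conj(-1) + 4*(0)*conj(0) + 4*(0)*conj(0)]
      = (1/12)[(27) + (-3) + (0) + (0)] = 24/12 = 2
(Exp terms are combined using exp(i*s)*conj(exp(i*t)) = exp(i*(s-t)), and sums of them are collapsed using the identity that for every m > 1 the m distinct m-th roots of unity sum to 0, e.g. 1 + exp(2*I*pi/3) + exp(-2*I*pi/3) = 0.)
Hence the multiplicities are chi_1: 1, chi_2: 1, chi_3: 1, chi_4: 2. Dimension check: dim(chi_4)*dim(chi_4) = 3*3 = 9 and sum (mult * dim) = 1*1 + 1*1 + 1*1 + 2*3 = 9.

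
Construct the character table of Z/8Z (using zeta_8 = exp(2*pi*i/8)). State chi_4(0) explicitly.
Character table of Z/8Z (irreps indexed chi_0,...,chi_7 with chi_k(m) = zeta_8^(k*m), zeta_8 = exp(2*pi*i/8)):
  irrep \ class  {0} (size 1)  {1} (size 1)    {2} (size 1)  {3} (size 1)    {4} (size 1)  {5} (size 1)    {6} (size 1)  {7} (size 1)  
  chi_0          1             1               1             1               1             1               1             1             
  chi_1          1             exp(I*pi/4)     I             exp(3*I*pi/4)   -1            exp(-3*I*pi/4)  -I            exp(-I*pi/4)  
  chi_2          1             I               -1            -I              1             I               -1            -I            
  chi_3          1             exp(3*I*pi/4)   -I            exp(I*pi/4)     -1            exp(-I*pi/4)    I             exp(-3*I*pi/4)
  chi_4          1             -1              1             -1              1             -1              1             -1            
  chi_5          1             exp(-3*I*pi/4)  I             exp(-I*pi/4)    -1            exp(I*pi/4)     -I            exp(3*I*pi/4) 
  chi_6          1             -I              -1            I               1             -I              -1            I             
  chi_7          1             exp(-I*pi/4)    -I            exp(-3*I*pi/4)  -1            exp(3*I*pi/4)   I             exp(I*pi/4)   

Spot check: chi_4(0) = zeta_8^(4*0) = zeta_8^0 = 1.

Derivation: Z/8Z is abelian, so all 8 irreducible complex representations are 1-dimensional. They are given by chi_k(m) = zeta_8^(k*m) for k = 0,...,7. Row orthogonality: sum_m chi_k(m) conj(chi_l(m)) = 8 * [k = l].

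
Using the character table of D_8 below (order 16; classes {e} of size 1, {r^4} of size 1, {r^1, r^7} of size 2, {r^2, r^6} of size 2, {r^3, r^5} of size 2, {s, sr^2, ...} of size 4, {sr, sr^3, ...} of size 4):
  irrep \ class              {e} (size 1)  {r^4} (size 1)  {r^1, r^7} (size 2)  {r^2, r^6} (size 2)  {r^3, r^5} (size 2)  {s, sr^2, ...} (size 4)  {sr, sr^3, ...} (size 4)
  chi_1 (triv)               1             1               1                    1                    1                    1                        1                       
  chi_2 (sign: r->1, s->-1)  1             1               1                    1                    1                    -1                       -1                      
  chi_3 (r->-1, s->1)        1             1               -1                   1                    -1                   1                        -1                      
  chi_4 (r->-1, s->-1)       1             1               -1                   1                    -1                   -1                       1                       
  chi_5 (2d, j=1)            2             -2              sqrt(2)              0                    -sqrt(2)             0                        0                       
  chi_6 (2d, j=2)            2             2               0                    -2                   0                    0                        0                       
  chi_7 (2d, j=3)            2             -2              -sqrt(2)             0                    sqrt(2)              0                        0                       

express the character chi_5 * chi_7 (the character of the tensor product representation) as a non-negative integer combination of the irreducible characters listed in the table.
chi_5 tensor chi_7 = chi_3 + chi_4 + chi_6 (all other irreducibles have multiplicity 0).

Why: The character of a tensor product is the pointwise product (chi_5 * chi_7)(C) = chi_5(C) * chi_7(C):
  {e}: (2)*(2), {r^4}: (-2)*(-2), {r^1, r^7}: (sqrt(2))*(-sqrt(2)), {r^2, r^6}: (0)*(0), {r^3, r^5}: (-sqrt(2))*(sqrt(2)), {s, sr^2, ...}: (0)*(0), {sr, sr^3, ...}: (0)*(0)
so (chi_5 * chi_7) takes values
  {e} -> 4, {r^4} -> 4, {r^1, r^7} -> -2, {r^2, r^6} -> 0, {r^3, r^5} -> -2, {s, sr^2, ...} -> 0, {sr, sr^3, ...} -> 0.
Now take the inner product of this character with each irreducible chi from the table, <chi_5*chi_7, chi> = (1/16) sum_C |C| (chi_5*chi_7)(C) conj(chi(C)):
  <chi_5*chi_7, chi_1> = (1/16)[1*(4)*conj(1) + 1*(4)*conj(1) + 2*(-2)*conj(1) + 2*(0)*conj(1) + 2*(-2)*conj(1) + 4*(0)*conj(1) + 4*(0)*conj(1)]
      = (1/16)[(4) + (4) + (-4) + (0) + (-4) + (0) + (0)] = 0/16 = 0
  <chi_5*chi_7, chi_2> = (1/16)[1*(4)*conj(1) + 1*(4)*conj(1) + 2*(-2)*conj(1) + 2*(0)*conj(1) + 2*(-2)*conj(1) + 4*(0)*conj(-1) + 4*(0)*conj(-1)]
      = (1/16)[(4) + (4) + (-4) + (0) + (-4) + (0) + (0)] = 0/16 = 0
  <chi_5*chi_7, chi_3> = (1/16)[1*(4)*conj(1) + 1*(4)*conj(1) + 2*(-2)*conj(-1) + 2*(0)*conj(1) + 2*(-2)*conj(-1) + 4*(0)*conj(1) + 4*(0)*conj(-1)]
      = (1/16)[(4) + (4) + (4) + (0) + (4) + (0) + (0)] = 16/16 = 1
  <chi_5*chi_7, chi_4> = (1/16)[1*(4)*conj(1) + 1*(4)*conj(1) + 2*(-2)*conj(-1) + 2*(0)*conj(1) + 2*(-2)*conj(-1) + 4*(0)*conj(-1) + 4*(0)*conj(1)]
      = (1/16)[(4) + (4) + (4) + (0) + (4) + (0) + (0)] = 16/16 = 1
  <chi_5*chi_7, chi_5> = (1/16)[1*(4)*conj(2) + 1*(4)*conj(-2) + 2*(-2)*conj(sqrt(2)) + 2*(0)*conj(0) + 2*(-2)*conj(-sqrt(2)) + 4*(0)*conj(0) + 4*(0)*conj(0)]
      = (1/16)[(8) + (-8) + (-4*sqrt(2)) + (0) + (4*sqrt(2)) + (0) + (0)] = 0/16 = 0
  <chi_5*chi_7, chi_6> = (1/16)[1*(4)*conj(2) + 1*(4)*conj(2) + 2*(-2)*conj(0) + 2*(0)*conj(-2) + 2*(-2)*conj(0) + 4*(0)*conj(0) + 4*(0)*conj(0)]
      = (1/16)[(8) + (8) + (0) + (0) + (0) + (0) + (0)] = 16/16 = 1
  <chi_5*chi_7, chi_7> = (1/16)[1*(4)*conj(2) + 1*(4)*conj(-2) + 2*(-2)*conj(-sqrt(2)) + 2*(0)*conj(0) + 2*(-2)*conj(sqrt(2)) + 4*(0)*conj(0) + 4*(0)*conj(0)]
      = (1/16)[(8) + (-8) + (4*sqrt(2)) + (0) + (-4*sqrt(2)) + (0) + (0)] = 0/16 = 0
Hence the multiplicities are chi_3: 1, chi_4: 1, chi_6: 1. Dimension check: dim(chi_5)*dim(chi_7) = 2*2 = 4 and sum (mult * dim) = 1*1 + 1*1 + 1*2 = 4.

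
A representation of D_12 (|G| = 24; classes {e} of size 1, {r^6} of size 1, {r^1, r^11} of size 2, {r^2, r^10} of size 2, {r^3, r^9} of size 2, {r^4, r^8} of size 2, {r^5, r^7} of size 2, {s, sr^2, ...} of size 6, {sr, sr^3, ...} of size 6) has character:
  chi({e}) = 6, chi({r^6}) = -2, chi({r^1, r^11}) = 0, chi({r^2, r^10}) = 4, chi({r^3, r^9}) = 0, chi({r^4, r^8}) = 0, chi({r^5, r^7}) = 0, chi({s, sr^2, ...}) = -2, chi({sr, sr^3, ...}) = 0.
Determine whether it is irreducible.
Not irreducible (reducible): <chi, chi> = 4 > 1.

Proof sketch: <chi, chi> = (1/|G|) sum_C |C| * |chi(C)|^2 = (1/24)[1*|6|^2 + 1*|-2|^2 + 2*|0|^2 + 2*|4|^2 + 2*|0|^2 + 2*|0|^2 + 2*|0|^2 + 6*|-2|^2 + 6*|0|^2]
  = (1/24)[(36) + (4) + (0) + (32) + (0) + (0) + (0) + (24) + (0)] = 96/24 = 4.
A character is irreducible iff <chi, chi> = 1, so this representation is reducible.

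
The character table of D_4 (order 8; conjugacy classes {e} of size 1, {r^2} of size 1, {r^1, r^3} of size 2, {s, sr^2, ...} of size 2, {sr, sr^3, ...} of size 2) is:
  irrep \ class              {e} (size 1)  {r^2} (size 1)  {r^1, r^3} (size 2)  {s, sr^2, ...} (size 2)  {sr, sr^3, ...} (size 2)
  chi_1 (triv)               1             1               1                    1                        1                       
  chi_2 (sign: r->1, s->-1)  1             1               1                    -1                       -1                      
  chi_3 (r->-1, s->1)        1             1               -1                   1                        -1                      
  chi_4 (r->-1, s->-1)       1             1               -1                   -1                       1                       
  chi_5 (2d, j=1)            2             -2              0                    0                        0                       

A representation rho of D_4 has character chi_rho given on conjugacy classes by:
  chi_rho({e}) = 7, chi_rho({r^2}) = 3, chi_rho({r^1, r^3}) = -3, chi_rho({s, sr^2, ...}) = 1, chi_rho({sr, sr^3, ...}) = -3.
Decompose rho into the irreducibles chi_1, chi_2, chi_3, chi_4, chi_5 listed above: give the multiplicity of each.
Multiplicities: chi_1: 0, chi_2: 1, chi_3: 3, chi_4: 1, chi_5: 1.

Why: Use <chi_rho, chi> = (1/|G|) sum_C |C| * chi_rho(C) * conj(chi(C)) with |G| = 8 for each irreducible chi in the table:
  <chi_rho, chi_1> = (1/8)[1*(7)*conj(1) + 1*(3)*conj(1) + 2*(-3)*conj(1) + 2*(1)*conj(1) + 2*(-3)*conj(1)]
      = (1/8)[(7) + (3) + (-6) + (2) + (-6)] = 0/8 = 0
  <chi_rho, chi_2> = (1/8)[1*(7)*conj(1) + 1*(3)*conj(1) + 2*(-3)*conj(1) + 2*(1)*conj(-1) + 2*(-3)*conj(-1)]
      = (1/8)[(7) + (3) + (-6) + (-2) + (6)] = 8/8 = 1
  <chi_rho, chi_3> = (1/8)[1*(7)*conj(1) + 1*(3)*conj(1) + 2*(-3)*conj(-1) + 2*(1)*conj(1) + 2*(-3)*conj(-1)]
      = (1/8)[(7) + (3) + (6) + (2) + (6)] = 24/8 = 3
  <chi_rho, chi_4> = (1/8)[1*(7)*conj(1) + 1*(3)*conj(1) + 2*(-3)*conj(-1) + 2*(1)*conj(-1) + 2*(-3)*conj(1)]
      = (1/8)[(7) + (3) + (6) + (-2) + (-6)] = 8/8 = 1
  <chi_rho, chi_5> = (1/8)[1*(7)*conj(2) + 1*(3)*conj(-2) + 2*(-3)*conj(0) + 2*(1)*conj(0) + 2*(-3)*conj(0)]
      = (1/8)[(14) + (-6) + (0) + (0) + (0)] = 8/8 = 1
Dimension check: dim(rho) = sum (mult * dim) = 0*1 + 1*1 + 3*1 + 1*1 + 1*2 = 7 = chi_rho(e) = 7.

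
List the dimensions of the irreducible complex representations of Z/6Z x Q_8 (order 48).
Dimensions: 1, 1, 1, 1, 1, 1, 1, 1, 1, 1, 1, 1, 1, 1, 1, 1, 1, 1, 1, 1, 1, 1, 1, 1, 2, 2, 2, 2, 2, 2

Proof sketch: There are 30 irreducibles (= number of conjugacy classes). Their dimensions d_i satisfy sum d_i^2 = |G| = 48: 1 + 1 + 1 + 1 + 1 + 1 + 1 + 1 + 1 + 1 + 1 + 1 + 1 + 1 + 1 + 1 + 1 + 1 + 1 + 1 + 1 + 1 + 1 + 1 + 4 + 4 + 4 + 4 + 4 + 4 = 48. (For the product with Z/6Z: each of the 6 1-dim characters of Z/6Z tensors with each irrep of Q_8, giving 6 copies of each Q_8-dimension.)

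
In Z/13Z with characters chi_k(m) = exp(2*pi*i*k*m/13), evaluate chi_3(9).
chi_3(9) = zeta_13^27 = exp(2*I*pi/13)

Justification: chi_3(9) = zeta_13^(3*9) = zeta_13^27. Since zeta_13^13 = 1, this equals zeta_13^1 = exp(2*pi*i*1/13) = exp(2*I*pi/13).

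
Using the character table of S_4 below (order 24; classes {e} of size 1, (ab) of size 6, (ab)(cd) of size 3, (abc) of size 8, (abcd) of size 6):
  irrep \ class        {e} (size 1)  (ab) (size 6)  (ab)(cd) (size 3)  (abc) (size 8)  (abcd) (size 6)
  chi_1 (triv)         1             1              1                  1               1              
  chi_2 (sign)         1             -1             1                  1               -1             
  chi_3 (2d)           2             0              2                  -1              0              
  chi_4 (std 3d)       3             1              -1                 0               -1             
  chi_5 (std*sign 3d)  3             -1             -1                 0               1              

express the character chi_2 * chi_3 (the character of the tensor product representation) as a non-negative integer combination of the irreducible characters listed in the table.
chi_2 tensor chi_3 = chi_3 (all other irreducibles have multiplicity 0).

Details: The character of a tensor product is the pointwise product (chi_2 * chi_3)(C) = chi_2(C) * chi_3(C):
  {e}: (1)*(2), (ab): (-1)*(0), (ab)(cd): (1)*(2), (abc): (1)*(-1), (abcd): (-1)*(0)
so (chi_2 * chi_3) takes values
  {e} -> 2, (ab) -> 0, (ab)(cd) -> 2, (abc) -> -1, (abcd) -> 0.
Now take the inner product of this character with each irreducible chi from the table, <chi_2*chi_3, chi> = (1/24) sum_C |C| (chi_2*chi_3)(C) conj(chi(C)):
  <chi_2*chi_3, chi_1> = (1/24)[1*(2)*conj(1) + 6*(0)*conj(1) + 3*(2)*conj(1) + 8*(-1)*conj(1) + 6*(0)*conj(1)]
      = (1/24)[(2) + (0) + (6) + (-8) + (0)] = 0/24 = 0
  <chi_2*chi_3, chi_2> = (1/24)[1*(2)*conj(1) + 6*(0)*conj(-1) + 3*(2)*conj(1) + 8*(-1)*conj(1) + 6*(0)*conj(-1)]
      = (1/24)[(2) + (0) + (6) + (-8) + (0)] = 0/24 = 0
  <chi_2*chi_3, chi_3> = (1/24)[1*(2)*conj(2) + 6*(0)*conj(0) + 3*(2)*conj(2) + 8*(-1)*conj(-1) + 6*(0)*conj(0)]
      = (1/24)[(4) + (0) + (12) + (8) + (0)] = 24/24 = 1
  <chi_2*chi_3, chi_4> = (1/24)[1*(2)*conj(3) + 6*(0)*conj(1) + 3*(2)*conj(-1) + 8*(-1)*conj(0) + 6*(0)*conj(-1)]
      = (1/24)[(6) + (0) + (-6) + (0) + (0)] = 0/24 = 0
  <chi_2*chi_3, chi_5> = (1/24)[1*(2)*conj(3) + 6*(0)*conj(-1) + 3*(2)*conj(-1) + 8*(-1)*conj(0) + 6*(0)*conj(1)]
      = (1/24)[(6) + (0) + (-6) + (0) + (0)] = 0/24 = 0
Hence the multiplicities are chi_3: 1. Dimension check: dim(chi_2)*dim(chi_3) = 1*2 = 2 and sum (mult * dim) = 1*2 = 2.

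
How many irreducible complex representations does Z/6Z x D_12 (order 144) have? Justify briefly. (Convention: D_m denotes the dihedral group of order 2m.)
54

Why: The number of irreducible complex representations of a finite group equals its number of conjugacy classes. For a direct product, #classes(G x H) = #classes(G) * #classes(H). Z/6Z has 6 classes (abelian), D_12 has 9 classes, so 6 * 9 = 54, so Z/6Z x D_12 (order 144) has exactly 54 irreducible complex representations.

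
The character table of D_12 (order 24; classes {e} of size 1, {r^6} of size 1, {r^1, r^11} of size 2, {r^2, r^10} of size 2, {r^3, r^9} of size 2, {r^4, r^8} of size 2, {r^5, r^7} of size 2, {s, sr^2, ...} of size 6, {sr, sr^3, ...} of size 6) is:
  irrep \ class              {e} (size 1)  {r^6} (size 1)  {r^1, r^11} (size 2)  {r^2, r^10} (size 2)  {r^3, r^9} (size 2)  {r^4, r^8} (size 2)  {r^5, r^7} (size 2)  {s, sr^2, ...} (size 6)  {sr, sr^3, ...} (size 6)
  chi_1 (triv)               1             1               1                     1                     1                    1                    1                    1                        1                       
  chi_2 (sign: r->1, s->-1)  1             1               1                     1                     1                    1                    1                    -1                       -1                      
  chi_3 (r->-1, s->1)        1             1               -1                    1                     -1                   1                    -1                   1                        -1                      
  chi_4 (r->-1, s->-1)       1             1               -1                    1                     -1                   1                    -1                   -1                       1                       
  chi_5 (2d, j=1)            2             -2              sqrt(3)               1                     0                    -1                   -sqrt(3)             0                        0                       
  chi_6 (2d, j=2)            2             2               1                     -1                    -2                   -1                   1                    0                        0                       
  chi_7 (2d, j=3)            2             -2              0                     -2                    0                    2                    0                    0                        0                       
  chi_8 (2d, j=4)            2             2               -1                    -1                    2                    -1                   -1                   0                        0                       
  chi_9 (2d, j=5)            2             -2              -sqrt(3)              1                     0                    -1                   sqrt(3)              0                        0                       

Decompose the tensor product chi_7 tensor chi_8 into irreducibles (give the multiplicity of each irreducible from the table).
chi_7 tensor chi_8 = chi_5 + chi_9 (all other irreducibles have multiplicity 0).

Justification: The character of a tensor product is the pointwise product (chi_7 * chi_8)(C) = chi_7(C) * chi_8(C):
  {e}: (2)*(2), {r^6}: (-2)*(2), {r^1, r^11}: (0)*(-1), {r^2, r^10}: (-2)*(-1), {r^3, r^9}: (0)*(2), {r^4, r^8}: (2)*(-1), {r^5, r^7}: (0)*(-1), {s, sr^2, ...}: (0)*(0), {sr, sr^3, ...}: (0)*(0)
so (chi_7 * chi_8) takes values
  {e} -> 4, {r^6} -> -4, {r^1, r^11} -> 0, {r^2, r^10} -> 2, {r^3, r^9} -> 0, {r^4, r^8} -> -2, {r^5, r^7} -> 0, {s, sr^2, ...} -> 0, {sr, sr^3, ...} -> 0.
Now take the inner product of this character with each irreducible chi from the table, <chi_7*chi_8, chi> = (1/24) sum_C |C| (chi_7*chi_8)(C) conj(chi(C)):
  <chi_7*chi_8, chi_1> = (1/24)[1*(4)*conj(1) + 1*(-4)*conj(1) + 2*(0)*conj(1) + 2*(2)*conj(1) + 2*(0)*conj(1) + 2*(-2)*conj(1) + 2*(0)*conj(1) + 6*(0)*conj(1) + 6*(0)*conj(1)]
      = (1/24)[(4) + (-4) + (0) + (4) + (0) + (-4) + (0) + (0) + (0)] = 0/24 = 0
  <chi_7*chi_8, chi_2> = (1/24)[1*(4)*conj(1) + 1*(-4)*conj(1) + 2*(0)*conj(1) + 2*(2)*conj(1) + 2*(0)*conj(1) + 2*(-2)*conj(1) + 2*(0)*conj(1) + 6*(0)*conj(-1) + 6*(0)*conj(-1)]
      = (1/24)[(4) + (-4) + (0) + (4) + (0) + (-4) + (0) + (0) + (0)] = 0/24 = 0
  <chi_7*chi_8, chi_3> = (1/24)[1*(4)*conj(1) + 1*(-4)*conj(1) + 2*(0)*conj(-1) + 2*(2)*conj(1) + 2*(0)*conj(-1) + 2*(-2)*conj(1) + 2*(0)*conj(-1) + 6*(0)*conj(1) + 6*(0)*conj(-1)]
      = (1/24)[(4) + (-4) + (0) + (4) + (0) + (-4) + (0) + (0) + (0)] = 0/24 = 0
  <chi_7*chi_8, chi_4> = (1/24)[1*(4)*conj(1) + 1*(-4)*conj(1) + 2*(0)*conj(-1) + 2*(2)*conj(1) + 2*(0)*conj(-1) + 2*(-2)*conj(1) + 2*(0)*conj(-1) + 6*(0)*conj(-1) + 6*(0)*conj(1)]
      = (1/24)[(4) + (-4) + (0) + (4) + (0) + (-4) + (0) + (0) + (0)] = 0/24 = 0
  <chi_7*chi_8, chi_5> = (1/24)[1*(4)*conj(2) + 1*(-4)*conj(-2) + 2*(0)*conj(sqrt(3)) + 2*(2)*conj(1) + 2*(0)*conj(0) + 2*(-2)*conj(-1) + 2*(0)*conj(-sqrt(3)) + 6*(0)*conj(0) + 6*(0)*conj(0)]
      = (1/24)[(8) + (8) + (0) + (4) + (0) + (4) + (0) + (0) + (0)] = 24/24 = 1
  <chi_7*chi_8, chi_6> = (1/24)[1*(4)*conj(2) + 1*(-4)*conj(2) + 2*(0)*conj(1) + 2*(2)*conj(-1) + 2*(0)*conj(-2) + 2*(-2)*conj(-1) + 2*(0)*conj(1) + 6*(0)*conj(0) + 6*(0)*conj(0)]
      = (1/24)[(8) + (-8) + (0) + (-4) + (0) + (4) + (0) + (0) + (0)] = 0/24 = 0
  <chi_7*chi_8, chi_7> = (1/24)[1*(4)*conj(2) + 1*(-4)*conj(-2) + 2*(0)*conj(0) + 2*(2)*conj(-2) + 2*(0)*conj(0) + 2*(-2)*conj(2) + 2*(0)*conj(0) + 6*(0)*conj(0) + 6*(0)*conj(0)]
      = (1/24)[(8) + (8) + (0) + (-8) + (0) + (-8) + (0) + (0) + (0)] = 0/24 = 0
  <chi_7*chi_8, chi_8> = (1/24)[1*(4)*conj(2) + 1*(-4)*conj(2) + 2*(0)*conj(-1) + 2*(2)*conj(-1) + 2*(0)*conj(2) + 2*(-2)*conj(-1) + 2*(0)*conj(-1) + 6*(0)*conj(0) + 6*(0)*conj(0)]
      = (1/24)[(8) + (-8) + (0) + (-4) + (0) + (4) + (0) + (0) + (0)] = 0/24 = 0
  <chi_7*chi_8, chi_9> = (1/24)[1*(4)*conj(2) + 1*(-4)*conj(-2) + 2*(0)*conj(-sqrt(3)) + 2*(2)*conj(1) + 2*(0)*conj(0) + 2*(-2)*conj(-1) + 2*(0)*conj(sqrt(3)) + 6*(0)*conj(0) + 6*(0)*conj(0)]
      = (1/24)[(8) + (8) + (0) + (4) + (0) + (4) + (0) + (0) + (0)] = 24/24 = 1
Hence the multiplicities are chi_5: 1, chi_9: 1. Dimension check: dim(chi_7)*dim(chi_8) = 2*2 = 4 and sum (mult * dim) = 1*2 + 1*2 = 4.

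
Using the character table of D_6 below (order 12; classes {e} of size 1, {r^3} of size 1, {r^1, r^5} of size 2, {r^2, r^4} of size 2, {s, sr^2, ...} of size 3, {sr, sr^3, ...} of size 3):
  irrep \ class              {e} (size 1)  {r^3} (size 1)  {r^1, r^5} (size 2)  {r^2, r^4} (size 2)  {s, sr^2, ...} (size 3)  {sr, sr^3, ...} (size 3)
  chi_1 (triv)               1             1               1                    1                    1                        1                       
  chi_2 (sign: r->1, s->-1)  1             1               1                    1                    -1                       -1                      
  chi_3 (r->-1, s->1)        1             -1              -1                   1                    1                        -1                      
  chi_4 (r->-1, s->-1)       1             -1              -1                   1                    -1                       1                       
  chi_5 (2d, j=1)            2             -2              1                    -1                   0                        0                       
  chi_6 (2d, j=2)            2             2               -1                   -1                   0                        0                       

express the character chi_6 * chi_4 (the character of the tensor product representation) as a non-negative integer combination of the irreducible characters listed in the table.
chi_6 tensor chi_4 = chi_5 (all other irreducibles have multiplicity 0).

Solution. The character of a tensor product is the pointwise product (chi_6 * chi_4)(C) = chi_6(C) * chi_4(C):
  {e}: (2)*(1), {r^3}: (2)*(-1), {r^1, r^5}: (-1)*(-1), {r^2, r^4}: (-1)*(1), {s, sr^2, ...}: (0)*(-1), {sr, sr^3, ...}: (0)*(1)
so (chi_6 * chi_4) takes values
  {e} -> 2, {r^3} -> -2, {r^1, r^5} -> 1, {r^2, r^4} -> -1, {s, sr^2, ...} -> 0, {sr, sr^3, ...} -> 0.
Now take the inner product of this character with each irreducible chi from the table, <chi_6*chi_4, chi> = (1/12) sum_C |C| (chi_6*chi_4)(C) conj(chi(C)):
  <chi_6*chi_4, chi_1> = (1/12)[1*(2)*conj(1) + 1*(-2)*conj(1) + 2*(1)*conj(1) + 2*(-1)*conj(1) + 3*(0)*conj(1) + 3*(0)*conj(1)]
      = (1/12)[(2) + (-2) + (2) + (-2) + (0) + (0)] = 0/12 = 0
  <chi_6*chi_4, chi_2> = (1/12)[1*(2)*conj(1) + 1*(-2)*conj(1) + 2*(1)*conj(1) + 2*(-1)*conj(1) + 3*(0)*conj(-1) + 3*(0)*conj(-1)]
      = (1/12)[(2) + (-2) + (2) + (-2) + (0) + (0)] = 0/12 = 0
  <chi_6*chi_4, chi_3> = (1/12)[1*(2)*conj(1) + 1*(-2)*conj(-1) + 2*(1)*conj(-1) + 2*(-1)*conj(1) + 3*(0)*conj(1) + 3*(0)*conj(-1)]
      = (1/12)[(2) + (2) + (-2) + (-2) + (0) + (0)] = 0/12 = 0
  <chi_6*chi_4, chi_4> = (1/12)[1*(2)*conj(1) + 1*(-2)*conj(-1) + 2*(1)*conj(-1) + 2*(-1)*conj(1) + 3*(0)*conj(-1) + 3*(0)*conj(1)]
      = (1/12)[(2) + (2) + (-2) + (-2) + (0) + (0)] = 0/12 = 0
  <chi_6*chi_4, chi_5> = (1/12)[1*(2)*conj(2) + 1*(-2)*conj(-2) + 2*(1)*conj(1) + 2*(-1)*conj(-1) + 3*(0)*conj(0) + 3*(0)*conj(0)]
      = (1/12)[(4) + (4) + (2) + (2) + (0) + (0)] = 12/12 = 1
  <chi_6*chi_4, chi_6> = (1/12)[1*(2)*conj(2) + 1*(-2)*conj(2) + 2*(1)*conj(-1) + 2*(-1)*conj(-1) + 3*(0)*conj(0) + 3*(0)*conj(0)]
      = (1/12)[(4) + (-4) + (-2) + (2) + (0) + (0)] = 0/12 = 0
Hence the multiplicities are chi_5: 1. Dimension check: dim(chi_6)*dim(chi_4) = 2*1 = 2 and sum (mult * dim) = 1*2 = 2.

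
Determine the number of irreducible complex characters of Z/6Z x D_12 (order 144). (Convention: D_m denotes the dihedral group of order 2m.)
54

Proof sketch: The number of irreducible complex representations of a finite group equals its number of conjugacy classes. For a direct product, #classes(G x H) = #classes(G) * #classes(H). Z/6Z has 6 classes (abelian), D_12 has 9 classes, so 6 * 9 = 54, so Z/6Z x D_12 (order 144) has exactly 54 irreducible complex representations.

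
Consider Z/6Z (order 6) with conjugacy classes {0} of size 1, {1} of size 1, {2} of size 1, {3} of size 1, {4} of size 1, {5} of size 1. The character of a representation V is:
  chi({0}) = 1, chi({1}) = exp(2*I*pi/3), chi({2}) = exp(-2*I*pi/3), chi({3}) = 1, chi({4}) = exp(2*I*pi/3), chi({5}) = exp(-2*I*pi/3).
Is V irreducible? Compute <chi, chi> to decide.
Irreducible: <chi, chi> = 1.

Derivation: <chi, chi> = (1/|G|) sum_C |C| * |chi(C)|^2 = (1/6)[1*|1|^2 + 1*|exp(2*I*pi/3)|^2 + 1*|exp(-2*I*pi/3)|^2 + 1*|1|^2 + 1*|exp(2*I*pi/3)|^2 + 1*|exp(-2*I*pi/3)|^2]
  = (1/6)[(1) + (1) + (1) + (1) + (1) + (1)] = 6/6 = 1.
(Exp terms are combined using exp(i*s)*conj(exp(i*t)) = exp(i*(s-t)), and sums of them are collapsed using the identity that for every m > 1 the m distinct m-th roots of unity sum to 0, e.g. 1 + exp(2*I*pi/3) + exp(-2*I*pi/3) = 0.)
A character is irreducible iff <chi, chi> = 1, so this representation is irreducible.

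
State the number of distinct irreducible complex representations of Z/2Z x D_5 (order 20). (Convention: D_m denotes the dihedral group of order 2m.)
8

Working: The number of irreducible complex representations of a finite group equals its number of conjugacy classes. For a direct product, #classes(G x H) = #classes(G) * #classes(H). Z/2Z has 2 classes (abelian), D_5 has 4 classes, so 2 * 4 = 8, so Z/2Z x D_5 (order 20) has exactly 8 irreducible complex representations.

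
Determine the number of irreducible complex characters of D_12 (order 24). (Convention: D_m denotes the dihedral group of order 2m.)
9

Justification: The number of irreducible complex representations of a finite group equals its number of conjugacy classes. D_12 has 9 conjugacy classes (n/2 + 3 for n even), so D_12 (order 24) has exactly 9 irreducible complex representations.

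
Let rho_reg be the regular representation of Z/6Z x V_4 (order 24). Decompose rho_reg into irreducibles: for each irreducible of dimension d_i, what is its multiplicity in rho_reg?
Each irreducible V_i of dimension d_i appears with multiplicity d_i, i.e. rho_reg = (direct sum over all irreducibles V_i) d_i V_i. The irreducible dimensions for Z/6Z x V_4 are 1, 1, 1, 1, 1, 1, 1, 1, 1, 1, 1, 1, 1, 1, 1, 1, 1, 1, 1, 1, 1, 1, 1, 1: 24 irreducibles of dimension 1, each with multiplicity 1. Total dimension 24*1*1 = 24 = |G|.

Derivation: General theorem: in the regular representation of a finite group G, each irreducible appears with multiplicity equal to its dimension. Check: dim(rho_reg) = sum d_i^2 = 1 + 1 + 1 + 1 + 1 + 1 + 1 + 1 + 1 + 1 + 1 + 1 + 1 + 1 + 1 + 1 + 1 + 1 + 1 + 1 + 1 + 1 + 1 + 1 = 24 = |G|.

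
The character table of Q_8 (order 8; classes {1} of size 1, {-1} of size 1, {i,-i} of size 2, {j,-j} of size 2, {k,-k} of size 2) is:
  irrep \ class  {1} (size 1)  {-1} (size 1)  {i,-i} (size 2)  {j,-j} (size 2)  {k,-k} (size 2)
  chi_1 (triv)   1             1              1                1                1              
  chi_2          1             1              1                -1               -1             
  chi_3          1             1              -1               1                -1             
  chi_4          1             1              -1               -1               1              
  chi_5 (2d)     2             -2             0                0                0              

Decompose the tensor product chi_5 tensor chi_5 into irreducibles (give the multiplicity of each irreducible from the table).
chi_5 tensor chi_5 = chi_1 + chi_2 + chi_3 + chi_4 (all other irreducibles have multiplicity 0).

Derivation: The character of a tensor product is the pointwise product (chi_5 * chi_5)(C) = chi_5(C) * chi_5(C):
  {1}: (2)*(2), {-1}: (-2)*(-2), {i,-i}: (0)*(0), {j,-j}: (0)*(0), {k,-k}: (0)*(0)
so (chi_5 * chi_5) takes values
  {1} -> 4, {-1} -> 4, {i,-i} -> 0, {j,-j} -> 0, {k,-k} -> 0.
Now take the inner product of this character with each irreducible chi from the table, <chi_5*chi_5, chi> = (1/8) sum_C |C| (chi_5*chi_5)(C) conj(chi(C)):
  <chi_5*chi_5, chi_1> = (1/8)[1*(4)*conj(1) + 1*(4)*conj(1) + 2*(0)*conj(1) + 2*(0)*conj(1) + 2*(0)*conj(1)]
      = (1/8)[(4) + (4) + (0) + (0) + (0)] = 8/8 = 1
  <chi_5*chi_5, chi_2> = (1/8)[1*(4)*conj(1) + 1*(4)*conj(1) + 2*(0)*conj(1) + 2*(0)*conj(-1) + 2*(0)*conj(-1)]
      = (1/8)[(4) + (4) + (0) + (0) + (0)] = 8/8 = 1
  <chi_5*chi_5, chi_3> = (1/8)[1*(4)*conj(1) + 1*(4)*conj(1) + 2*(0)*conj(-1) + 2*(0)*conj(1) + 2*(0)*conj(-1)]
      = (1/8)[(4) + (4) + (0) + (0) + (0)] = 8/8 = 1
  <chi_5*chi_5, chi_4> = (1/8)[1*(4)*conj(1) + 1*(4)*conj(1) + 2*(0)*conj(-1) + 2*(0)*conj(-1) + 2*(0)*conj(1)]
      = (1/8)[(4) + (4) + (0) + (0) + (0)] = 8/8 = 1
  <chi_5*chi_5, chi_5> = (1/8)[1*(4)*conj(2) + 1*(4)*conj(-2) + 2*(0)*conj(0) + 2*(0)*conj(0) + 2*(0)*conj(0)]
      = (1/8)[(8) + (-8) + (0) + (0) + (0)] = 0/8 = 0
Hence the multiplicities are chi_1: 1, chi_2: 1, chi_3: 1, chi_4: 1. Dimension check: dim(chi_5)*dim(chi_5) = 2*2 = 4 and sum (mult * dim) = 1*1 + 1*1 + 1*1 + 1*1 = 4.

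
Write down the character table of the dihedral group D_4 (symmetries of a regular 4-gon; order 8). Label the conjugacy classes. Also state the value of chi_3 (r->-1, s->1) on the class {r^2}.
Conjugacy classes: {e} of size 1, {r^2} of size 1, {r^1, r^3} of size 2, {s, sr^2, ...} of size 2, {sr, sr^3, ...} of size 2.
Character table:
  irrep \ class              {e} (size 1)  {r^2} (size 1)  {r^1, r^3} (size 2)  {s, sr^2, ...} (size 2)  {sr, sr^3, ...} (size 2)
  chi_1 (triv)               1             1               1                    1                        1                       
  chi_2 (sign: r->1, s->-1)  1             1               1                    -1                       -1                      
  chi_3 (r->-1, s->1)        1             1               -1                   1                        -1                      
  chi_4 (r->-1, s->-1)       1             1               -1                   -1                       1                       
  chi_5 (2d, j=1)            2             -2              0                    0                        0                       

Spot check: chi_3 (r->-1, s->1) on {r^2} = 1.

Proof sketch: D_4 has order 2*4 = 8 with 5 conjugacy classes, hence 5 irreducibles. Sum of squared dims 1 + 1 + 1 + 1 + 4 = 8 = |G|. Linear characters come from the abelianisation; the 2-dimensional irreps have character r^k -> 2*cos(2*pi*j*k/4), reflections -> 0.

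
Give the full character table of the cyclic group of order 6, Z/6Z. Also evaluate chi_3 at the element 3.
Character table of Z/6Z (irreps indexed chi_0,...,chi_5 with chi_k(m) = zeta_6^(k*m), zeta_6 = exp(2*pi*i/6)):
  irrep \ class  {0} (size 1)  {1} (size 1)    {2} (size 1)    {3} (size 1)  {4} (size 1)    {5} (size 1)  
  chi_0          1             1               1               1             1               1             
  chi_1          1             exp(I*pi/3)     exp(2*I*pi/3)   -1            exp(-2*I*pi/3)  exp(-I*pi/3)  
  chi_2          1             exp(2*I*pi/3)   exp(-2*I*pi/3)  1             exp(2*I*pi/3)   exp(-2*I*pi/3)
  chi_3          1             -1              1               -1            1               -1            
  chi_4          1             exp(-2*I*pi/3)  exp(2*I*pi/3)   1             exp(-2*I*pi/3)  exp(2*I*pi/3) 
  chi_5          1             exp(-I*pi/3)    exp(-2*I*pi/3)  -1            exp(2*I*pi/3)   exp(I*pi/3)   

Spot check: chi_3(3) = zeta_6^(3*3) = zeta_6^9 = -1.

Working: Z/6Z is abelian, so all 6 irreducible complex representations are 1-dimensional. They are given by chi_k(m) = zeta_6^(k*m) for k = 0,...,5. Row orthogonality: sum_m chi_k(m) conj(chi_l(m)) = 6 * [k = l].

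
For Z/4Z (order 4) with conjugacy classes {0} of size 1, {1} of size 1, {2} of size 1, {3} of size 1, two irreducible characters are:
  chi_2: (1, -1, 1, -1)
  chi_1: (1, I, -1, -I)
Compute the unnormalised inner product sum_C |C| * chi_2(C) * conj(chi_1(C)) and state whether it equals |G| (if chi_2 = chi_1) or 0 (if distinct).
Sum = 0; so <chi_2, chi_1> = 0 (distinct irreducibles are orthogonal).

Why: Compute term by term over conjugacy classes (|C| * chi_2(C) * conj(chi_1(C))):
  1*(1)*conj(1) + 1*(-1)*conj(I) + 1*(1)*conj(-1) + 1*(-1)*conj(-I)
  = (1) + (I) + (-1) + (-I)
  = 0.
(Exp terms are combined using exp(i*s)*conj(exp(i*t)) = exp(i*(s-t)), and sums of them are collapsed using the identity that for every m > 1 the m distinct m-th roots of unity sum to 0, e.g. 1 + exp(2*I*pi/3) + exp(-2*I*pi/3) = 0.)
Dividing by |G| = 4 gives 0/4 = 0, matching the row-orthogonality relation <chi_2, chi_1> = [chi_2 = chi_1].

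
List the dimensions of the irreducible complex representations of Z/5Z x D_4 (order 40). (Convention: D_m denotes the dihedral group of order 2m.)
Dimensions: 1, 1, 1, 1, 1, 1, 1, 1, 1, 1, 1, 1, 1, 1, 1, 1, 1, 1, 1, 1, 2, 2, 2, 2, 2

Justification: There are 25 irreducibles (= number of conjugacy classes). Their dimensions d_i satisfy sum d_i^2 = |G| = 40: 1 + 1 + 1 + 1 + 1 + 1 + 1 + 1 + 1 + 1 + 1 + 1 + 1 + 1 + 1 + 1 + 1 + 1 + 1 + 1 + 4 + 4 + 4 + 4 + 4 = 40. (For the product with Z/5Z: each of the 5 1-dim characters of Z/5Z tensors with each irrep of D_4, giving 5 copies of each D_4-dimension.)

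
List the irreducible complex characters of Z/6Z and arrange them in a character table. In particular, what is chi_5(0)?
Character table of Z/6Z (irreps indexed chi_0,...,chi_5 with chi_k(m) = zeta_6^(k*m), zeta_6 = exp(2*pi*i/6)):
  irrep \ class  {0} (size 1)  {1} (size 1)    {2} (size 1)    {3} (size 1)  {4} (size 1)    {5} (size 1)  
  chi_0          1             1               1               1             1               1             
  chi_1          1             exp(I*pi/3)     exp(2*I*pi/3)   -1            exp(-2*I*pi/3)  exp(-I*pi/3)  
  chi_2          1             exp(2*I*pi/3)   exp(-2*I*pi/3)  1             exp(2*I*pi/3)   exp(-2*I*pi/3)
  chi_3          1             -1              1               -1            1               -1            
  chi_4          1             exp(-2*I*pi/3)  exp(2*I*pi/3)   1             exp(-2*I*pi/3)  exp(2*I*pi/3) 
  chi_5          1             exp(-I*pi/3)    exp(-2*I*pi/3)  -1            exp(2*I*pi/3)   exp(I*pi/3)   

Spot check: chi_5(0) = zeta_6^(5*0) = zeta_6^0 = 1.

Working: Z/6Z is abelian, so all 6 irreducible complex representations are 1-dimensional. They are given by chi_k(m) = zeta_6^(k*m) for k = 0,...,5. Row orthogonality: sum_m chi_k(m) conj(chi_l(m)) = 6 * [k = l].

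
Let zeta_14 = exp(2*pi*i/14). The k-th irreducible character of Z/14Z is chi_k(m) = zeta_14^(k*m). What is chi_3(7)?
chi_3(7) = zeta_14^21 = -1

Derivation: chi_3(7) = zeta_14^(3*7) = zeta_14^21. Since zeta_14^14 = 1, this equals zeta_14^7 = exp(2*pi*i*7/14) = -1.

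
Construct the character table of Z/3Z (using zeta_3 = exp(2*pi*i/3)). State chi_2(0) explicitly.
Character table of Z/3Z (irreps indexed chi_0,...,chi_2 with chi_k(m) = zeta_3^(k*m), zeta_3 = exp(2*pi*i/3)):
  irrep \ class  {0} (size 1)  {1} (size 1)    {2} (size 1)  
  chi_0          1             1               1             
  chi_1          1             exp(2*I*pi/3)   exp(-2*I*pi/3)
  chi_2          1             exp(-2*I*pi/3)  exp(2*I*pi/3) 

Spot check: chi_2(0) = zeta_3^(2*0) = zeta_3^0 = 1.

Details: Z/3Z is abelian, so all 3 irreducible complex representations are 1-dimensional. They are given by chi_k(m) = zeta_3^(k*m) for k = 0,...,2. Row orthogonality: sum_m chi_k(m) conj(chi_l(m)) = 3 * [k = l].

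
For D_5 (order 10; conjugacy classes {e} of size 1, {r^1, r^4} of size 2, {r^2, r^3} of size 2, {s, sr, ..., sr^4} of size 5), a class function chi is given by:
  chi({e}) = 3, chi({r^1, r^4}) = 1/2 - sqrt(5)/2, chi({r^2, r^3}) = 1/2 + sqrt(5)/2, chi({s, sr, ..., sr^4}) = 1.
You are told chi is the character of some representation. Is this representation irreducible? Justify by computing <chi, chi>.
Not irreducible (reducible): <chi, chi> = 2 > 1.

<chi, chi> = (1/|G|) sum_C |C| * |chi(C)|^2 = (1/10)[1*|3|^2 + 2*|1/2 - sqrt(5)/2|^2 + 2*|1/2 + sqrt(5)/2|^2 + 5*|1|^2]
  = (1/10)[(9) + (3 - sqrt(5)) + (sqrt(5) + 3) + (5)] = 20/10 = 2.
A character is irreducible iff <chi, chi> = 1, so this representation is reducible.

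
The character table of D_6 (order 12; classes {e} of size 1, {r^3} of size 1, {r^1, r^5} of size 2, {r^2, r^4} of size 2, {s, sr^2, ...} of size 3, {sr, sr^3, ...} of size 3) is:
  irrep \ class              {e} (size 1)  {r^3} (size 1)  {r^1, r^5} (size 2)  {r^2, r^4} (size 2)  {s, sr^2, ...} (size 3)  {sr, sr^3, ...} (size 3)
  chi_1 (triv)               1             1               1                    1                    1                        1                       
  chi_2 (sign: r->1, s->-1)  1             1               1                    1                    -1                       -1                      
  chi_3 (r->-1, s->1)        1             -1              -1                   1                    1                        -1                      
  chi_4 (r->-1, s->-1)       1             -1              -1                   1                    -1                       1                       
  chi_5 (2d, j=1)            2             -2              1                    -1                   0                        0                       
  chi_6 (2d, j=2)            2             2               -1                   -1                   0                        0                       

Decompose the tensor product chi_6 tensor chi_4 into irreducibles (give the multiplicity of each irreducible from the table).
chi_6 tensor chi_4 = chi_5 (all other irreducibles have multiplicity 0).

Why: The character of a tensor product is the pointwise product (chi_6 * chi_4)(C) = chi_6(C) * chi_4(C):
  {e}: (2)*(1), {r^3}: (2)*(-1), {r^1, r^5}: (-1)*(-1), {r^2, r^4}: (-1)*(1), {s, sr^2, ...}: (0)*(-1), {sr, sr^3, ...}: (0)*(1)
so (chi_6 * chi_4) takes values
  {e} -> 2, {r^3} -> -2, {r^1, r^5} -> 1, {r^2, r^4} -> -1, {s, sr^2, ...} -> 0, {sr, sr^3, ...} -> 0.
Now take the inner product of this character with each irreducible chi from the table, <chi_6*chi_4, chi> = (1/12) sum_C |C| (chi_6*chi_4)(C) conj(chi(C)):
  <chi_6*chi_4, chi_1> = (1/12)[1*(2)*conj(1) + 1*(-2)*conj(1) + 2*(1)*conj(1) + 2*(-1)*conj(1) + 3*(0)*conj(1) + 3*(0)*conj(1)]
      = (1/12)[(2) + (-2) + (2) + (-2) + (0) + (0)] = 0/12 = 0
  <chi_6*chi_4, chi_2> = (1/12)[1*(2)*conj(1) + 1*(-2)*conj(1) + 2*(1)*conj(1) + 2*(-1)*conj(1) + 3*(0)*conj(-1) + 3*(0)*conj(-1)]
      = (1/12)[(2) + (-2) + (2) + (-2) + (0) + (0)] = 0/12 = 0
  <chi_6*chi_4, chi_3> = (1/12)[1*(2)*conj(1) + 1*(-2)*conj(-1) + 2*(1)*conj(-1) + 2*(-1)*conj(1) + 3*(0)*conj(1) + 3*(0)*conj(-1)]
      = (1/12)[(2) + (2) + (-2) + (-2) + (0) + (0)] = 0/12 = 0
  <chi_6*chi_4, chi_4> = (1/12)[1*(2)*conj(1) + 1*(-2)*conj(-1) + 2*(1)*conj(-1) + 2*(-1)*conj(1) + 3*(0)*conj(-1) + 3*(0)*conj(1)]
      = (1/12)[(2) + (2) + (-2) + (-2) + (0) + (0)] = 0/12 = 0
  <chi_6*chi_4, chi_5> = (1/12)[1*(2)*conj(2) + 1*(-2)*conj(-2) + 2*(1)*conj(1) + 2*(-1)*conj(-1) + 3*(0)*conj(0) + 3*(0)*conj(0)]
      = (1/12)[(4) + (4) + (2) + (2) + (0) + (0)] = 12/12 = 1
  <chi_6*chi_4, chi_6> = (1/12)[1*(2)*conj(2) + 1*(-2)*conj(2) + 2*(1)*conj(-1) + 2*(-1)*conj(-1) + 3*(0)*conj(0) + 3*(0)*conj(0)]
      = (1/12)[(4) + (-4) + (-2) + (2) + (0) + (0)] = 0/12 = 0
Hence the multiplicities are chi_5: 1. Dimension check: dim(chi_6)*dim(chi_4) = 2*1 = 2 and sum (mult * dim) = 1*2 = 2.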